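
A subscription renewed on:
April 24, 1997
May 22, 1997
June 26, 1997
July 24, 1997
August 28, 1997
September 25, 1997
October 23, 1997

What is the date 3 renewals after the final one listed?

Gaps: 28, 35, 28, 35, 28, 28 days — a mix of 28 and 35. Every date is a Thursday.
Each is the 4th Thursday of its month.
4th Thursday of November 1997: November 27, 1997.
December 1997 — 4th Thursday is December 25, 1997.
January 1998 — 4th Thursday is January 22, 1998.

January 22, 1998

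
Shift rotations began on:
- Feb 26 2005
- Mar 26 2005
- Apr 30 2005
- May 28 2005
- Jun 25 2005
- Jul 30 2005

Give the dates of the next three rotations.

These are Saturdays with 28, 35, 28, 28, 35-day gaps.
Each is the final Saturday of its month — Apr 30 2005 is past the 28th, so '4th Saturday' doesn't fit.
August 2005 ends with Saturday Aug 27 2005.
September 2005 ends with Saturday Sep 24 2005.
October 2005 ends with Saturday Oct 29 2005.

Aug 27 2005, Sep 24 2005, Oct 29 2005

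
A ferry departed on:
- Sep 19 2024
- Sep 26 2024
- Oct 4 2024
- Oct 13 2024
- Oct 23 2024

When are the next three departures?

The spacing grows by 1 each time: 7, 8, 9, 10 days.
Next gap: 11 days. Oct 23 2024 + 11 days = Nov 3 2024.
Next gap: 12 days. Nov 3 2024 + 12 days = Nov 15 2024.
Next gap: 13 days. Nov 15 2024 + 13 days = Nov 28 2024.

Nov 3 2024, Nov 15 2024, Nov 28 2024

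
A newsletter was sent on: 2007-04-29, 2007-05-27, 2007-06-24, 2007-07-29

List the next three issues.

All Sundays; the gaps (28, 28, 35) vary with month length.
This is the last Sunday of each month.
August 2007 ends with Sunday 2007-08-26.
Last Sunday of September 2007: 2007-09-30.
October 2007 ends with Sunday 2007-10-28.

2007-08-26, 2007-09-30, 2007-10-28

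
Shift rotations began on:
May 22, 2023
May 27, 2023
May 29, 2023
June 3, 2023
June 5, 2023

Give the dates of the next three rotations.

The gap pattern 5, 2, 5, 2 repeats every 2 events.
These are the Mondays and Saturdays of each week.
The following Saturday is June 10, 2023.
The following Monday is June 12, 2023.
Next Saturday: June 17, 2023.

June 10, 2023; June 12, 2023; June 17, 2023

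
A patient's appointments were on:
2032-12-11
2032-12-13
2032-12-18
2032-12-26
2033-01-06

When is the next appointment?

2033-01-20

The spacing grows by 3 each time: 2, 5, 8, 11 days.
Next gap: 14 days. 2033-01-06 + 14 days = 2033-01-20.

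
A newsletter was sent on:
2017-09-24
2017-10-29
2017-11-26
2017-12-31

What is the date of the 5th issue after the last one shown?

Every date is a Sunday; gaps 35, 28, 35 days.
Each is the last Sunday of its month (at least one falls on the 29th or later, ruling out '4th Sunday').
January 2018 ends with Sunday 2018-01-28.
February 2018 ends with Sunday 2018-02-25.
March 2018 ends with Sunday 2018-03-25.
April 2018 ends with Sunday 2018-04-29.
May 2018 ends with Sunday 2018-05-27.

2018-05-27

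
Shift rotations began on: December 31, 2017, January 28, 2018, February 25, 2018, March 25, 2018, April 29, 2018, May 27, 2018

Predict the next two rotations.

These are Sundays with 28, 28, 28, 35, 28-day gaps.
Each is the final Sunday of its month — December 31, 2017 is past the 28th, so '4th Sunday' doesn't fit.
Last Sunday of June 2018: June 24, 2018.
Last Sunday of July 2018: July 29, 2018.

June 24, 2018; July 29, 2018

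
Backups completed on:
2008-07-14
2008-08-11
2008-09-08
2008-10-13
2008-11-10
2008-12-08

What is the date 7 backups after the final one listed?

2009-07-13

All dates are Mondays, 28, 28, 35, 28, 28 days apart.
Specifically, the 2nd Monday of each month.
January 2009 — 2nd Monday is 2009-01-12.
2nd Monday of February 2009: 2009-02-09.
March 2009 — 2nd Monday is 2009-03-09.
April 2009 — 2nd Monday is 2009-04-13.
May 2009 — 2nd Monday is 2009-05-11.
June 2009 — 2nd Monday is 2009-06-08.
July 2009 — 2nd Monday is 2009-07-13.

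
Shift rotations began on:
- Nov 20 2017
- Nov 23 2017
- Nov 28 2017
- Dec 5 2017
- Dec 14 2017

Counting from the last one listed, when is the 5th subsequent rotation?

Feb 27 2018

Gaps: 3, 5, 7, 9 days — each gap is 2 larger than the previous one.
Next gap: 11 days. Dec 14 2017 + 11 days = Dec 25 2017.
Next gap: 13 days. Dec 25 2017 + 13 days = Jan 7 2018.
Next gap: 15 days. Jan 7 2018 + 15 days = Jan 22 2018.
Next gap: 17 days. Jan 22 2018 + 17 days = Feb 8 2018.
Next gap: 19 days. Feb 8 2018 + 19 days = Feb 27 2018.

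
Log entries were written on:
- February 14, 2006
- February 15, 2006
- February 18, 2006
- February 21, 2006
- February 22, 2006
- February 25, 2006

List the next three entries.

February 28, 2006; March 1, 2006; March 4, 2006

Gaps: 1, 3, 3, 1, 3 days — not constant, but cyclic with period 3.
The events fall on every Tuesday, Wednesday and Saturday.
The following Tuesday is February 28, 2006.
Next Wednesday: March 1, 2006.
The following Saturday is March 4, 2006.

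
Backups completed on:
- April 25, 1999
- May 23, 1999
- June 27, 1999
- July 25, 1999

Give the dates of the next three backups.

August 22, 1999; September 26, 1999; October 24, 1999

These are Sundays at 28- or 35-day spacing (28, 35, 28).
The pattern: 4th Sunday of the month.
4th Sunday of August 1999: August 22, 1999.
4th Sunday of September 1999: September 26, 1999.
October 1999 — 4th Sunday is October 24, 1999.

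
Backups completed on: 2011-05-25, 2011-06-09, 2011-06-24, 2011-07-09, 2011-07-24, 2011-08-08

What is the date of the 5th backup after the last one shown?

Every event comes 15 days after the last (15, 15, 15, 15, 15).
2011-08-08 + 15 days = 2011-08-23.
2011-08-23 + 15 days = 2011-09-07.
2011-09-07 + 15 days = 2011-09-22.
2011-09-22 + 15 days = 2011-10-07.
2011-10-07 + 15 days = 2011-10-22.

2011-10-22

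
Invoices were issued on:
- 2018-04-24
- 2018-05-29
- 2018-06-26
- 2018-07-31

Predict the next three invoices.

These are Tuesdays with 35, 28, 35-day gaps.
Each is the final Tuesday of its month — 2018-05-29 is past the 28th, so '4th Tuesday' doesn't fit.
August 2018 ends with Tuesday 2018-08-28.
September 2018 ends with Tuesday 2018-09-25.
Last Tuesday of October 2018: 2018-10-30.

2018-08-28, 2018-09-25, 2018-10-30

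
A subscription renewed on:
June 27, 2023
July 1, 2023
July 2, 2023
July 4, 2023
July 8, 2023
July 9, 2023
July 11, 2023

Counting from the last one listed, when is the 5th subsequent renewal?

July 23, 2023

The gap pattern 4, 1, 2, 4, 1, 2 repeats every 3 events.
These are the Tuesdays, Saturdays and Sundays of each week.
Next Saturday: July 15, 2023.
The following Sunday is July 16, 2023.
Next Tuesday: July 18, 2023.
The following Saturday is July 22, 2023.
Next Sunday: July 23, 2023.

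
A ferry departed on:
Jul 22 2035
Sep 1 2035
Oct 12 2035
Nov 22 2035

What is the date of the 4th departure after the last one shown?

May 4 2036

Gaps between consecutive events: 41, 41, 41 days — a constant 41-day interval.
Nov 22 2035 + 41 days = Jan 2 2036.
Jan 2 2036 + 41 days = Feb 12 2036.
Feb 12 2036 + 41 days = Mar 24 2036.
Mar 24 2036 + 41 days = May 4 2036.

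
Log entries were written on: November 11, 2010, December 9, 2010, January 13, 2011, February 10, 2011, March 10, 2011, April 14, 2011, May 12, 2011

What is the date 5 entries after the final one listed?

Gaps: 28, 35, 28, 28, 35, 28 days — a mix of 28 and 35. Every date is a Thursday.
Each is the 2nd Thursday of its month.
June 2011 — 2nd Thursday is June 9, 2011.
2nd Thursday of July 2011: July 14, 2011.
2nd Thursday of August 2011: August 11, 2011.
2nd Thursday of September 2011: September 8, 2011.
October 2011 — 2nd Thursday is October 13, 2011.

October 13, 2011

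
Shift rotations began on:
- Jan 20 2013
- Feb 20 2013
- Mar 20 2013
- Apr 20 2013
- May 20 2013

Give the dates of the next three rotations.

The day-of-month is always 20 (31, 28, 31, 30 days between events).
So this recurs on the 20th of each month.
Next: June 2013 → Jun 20 2013.
Next: July 2013 → Jul 20 2013.
Next: August 2013 → Aug 20 2013.

Jun 20 2013, Jul 20 2013, Aug 20 2013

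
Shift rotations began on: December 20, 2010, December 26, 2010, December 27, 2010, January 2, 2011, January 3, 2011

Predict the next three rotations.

Every event lands on a Monday or Sunday (gaps cycle 6, 1, 6, 1).
So the schedule is: every Monday and Sunday.
Next Sunday: January 9, 2011.
Next Monday: January 10, 2011.
Next Sunday: January 16, 2011.

January 9, 2011; January 10, 2011; January 16, 2011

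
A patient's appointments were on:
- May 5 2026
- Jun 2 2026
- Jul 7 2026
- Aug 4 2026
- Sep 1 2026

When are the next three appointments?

Gaps: 28, 35, 28, 28 days — a mix of 28 and 35. Every date is a Tuesday.
Each is the 1st Tuesday of its month.
1st Tuesday of October 2026: Oct 6 2026.
November 2026 — 1st Tuesday is Nov 3 2026.
1st Tuesday of December 2026: Dec 1 2026.

Oct 6 2026, Nov 3 2026, Dec 1 2026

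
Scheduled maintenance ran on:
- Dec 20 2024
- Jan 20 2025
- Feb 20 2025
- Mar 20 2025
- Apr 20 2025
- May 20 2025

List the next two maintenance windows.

Each date is the 20th; the gaps (31, 31, 28, 31, 30) track the month lengths.
The rule is the 20th of each month.
Next: June 2025 → Jun 20 2025.
July 2025: Jul 20 2025.

Jun 20 2025, Jul 20 2025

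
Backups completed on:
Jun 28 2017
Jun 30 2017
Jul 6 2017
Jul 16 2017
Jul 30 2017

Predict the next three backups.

Aug 17 2017, Sep 8 2017, Oct 4 2017

Intervals are 2, 6, 10, 14 days — an arithmetic progression with common difference 4.
Next gap: 18 days. Jul 30 2017 + 18 days = Aug 17 2017.
Next gap: 22 days. Aug 17 2017 + 22 days = Sep 8 2017.
Next gap: 26 days. Sep 8 2017 + 26 days = Oct 4 2017.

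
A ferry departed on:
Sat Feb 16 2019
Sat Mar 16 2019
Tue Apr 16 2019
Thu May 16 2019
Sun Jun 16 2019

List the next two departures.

The day-of-month is always 16 (28, 31, 30, 31 days between events).
So this recurs on the 16th of each month.
Next: July 2019 → Tue Jul 16 2019.
August 2019: Fri Aug 16 2019.

Tue Jul 16 2019, Fri Aug 16 2019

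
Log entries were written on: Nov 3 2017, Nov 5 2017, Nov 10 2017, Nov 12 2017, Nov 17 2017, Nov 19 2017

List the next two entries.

The gap pattern 2, 5, 2, 5, 2 repeats every 2 events.
These are the Fridays and Sundays of each week.
Next Friday: Nov 24 2017.
Next Sunday: Nov 26 2017.

Nov 24 2017, Nov 26 2017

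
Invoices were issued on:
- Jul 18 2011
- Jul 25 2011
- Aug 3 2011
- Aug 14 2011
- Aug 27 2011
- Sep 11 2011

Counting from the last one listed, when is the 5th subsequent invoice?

Dec 25 2011

The spacing grows by 2 each time: 7, 9, 11, 13, 15 days.
Next gap: 17 days. Sep 11 2011 + 17 days = Sep 28 2011.
Next gap: 19 days. Sep 28 2011 + 19 days = Oct 17 2011.
Next gap: 21 days. Oct 17 2011 + 21 days = Nov 7 2011.
Next gap: 23 days. Nov 7 2011 + 23 days = Nov 30 2011.
Next gap: 25 days. Nov 30 2011 + 25 days = Dec 25 2011.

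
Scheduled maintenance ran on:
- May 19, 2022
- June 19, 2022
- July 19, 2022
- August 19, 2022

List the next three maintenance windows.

Gaps: 31, 30, 31 days — not constant. Every event is on the 19th of the month.
Pattern: the 19th of each month.
Next: September 2022 → September 19, 2022.
October 2022: October 19, 2022.
Next: November 2022 → November 19, 2022.

September 19, 2022; October 19, 2022; November 19, 2022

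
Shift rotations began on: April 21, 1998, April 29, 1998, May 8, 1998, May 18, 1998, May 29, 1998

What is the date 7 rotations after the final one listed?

The spacing grows by 1 each time: 8, 9, 10, 11 days.
Next gap: 12 days. May 29, 1998 + 12 days = June 10, 1998.
Next gap: 13 days. June 10, 1998 + 13 days = June 23, 1998.
Next gap: 14 days. June 23, 1998 + 14 days = July 7, 1998.
Next gap: 15 days. July 7, 1998 + 15 days = July 22, 1998.
Next gap: 16 days. July 22, 1998 + 16 days = August 7, 1998.
Next gap: 17 days. August 7, 1998 + 17 days = August 24, 1998.
Next gap: 18 days. August 24, 1998 + 18 days = September 11, 1998.

September 11, 1998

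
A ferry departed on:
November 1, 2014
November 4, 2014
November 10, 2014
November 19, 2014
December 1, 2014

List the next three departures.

December 16, 2014; January 3, 2015; January 24, 2015

Gaps: 3, 6, 9, 12 days — each gap is 3 larger than the previous one.
Next gap: 15 days. December 1, 2014 + 15 days = December 16, 2014.
Next gap: 18 days. December 16, 2014 + 18 days = January 3, 2015.
Next gap: 21 days. January 3, 2015 + 21 days = January 24, 2015.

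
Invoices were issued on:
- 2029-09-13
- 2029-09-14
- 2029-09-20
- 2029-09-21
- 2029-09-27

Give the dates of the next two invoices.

2029-09-28, 2029-10-04

Every event lands on a Thursday or Friday (gaps cycle 1, 6, 1, 6).
So the schedule is: every Thursday and Friday.
Next Friday: 2029-09-28.
The following Thursday is 2029-10-04.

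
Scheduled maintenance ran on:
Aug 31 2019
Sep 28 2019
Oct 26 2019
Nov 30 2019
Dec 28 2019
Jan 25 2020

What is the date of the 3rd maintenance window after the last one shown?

All Saturdays; the gaps (28, 28, 35, 28, 28) vary with month length.
This is the last Saturday of each month.
Last Saturday of February 2020: Feb 29 2020.
March 2020 ends with Saturday Mar 28 2020.
Last Saturday of April 2020: Apr 25 2020.

Apr 25 2020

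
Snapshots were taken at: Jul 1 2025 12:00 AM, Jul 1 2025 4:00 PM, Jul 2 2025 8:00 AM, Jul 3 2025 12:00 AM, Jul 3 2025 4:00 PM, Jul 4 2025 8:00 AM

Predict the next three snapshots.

Jul 5 2025 12:00 AM, Jul 5 2025 4:00 PM, Jul 6 2025 8:00 AM

The interval is a steady 16 hours (16, 16, 16, 16, 16).
Jul 4 2025 8:00 AM + 16 h = Jul 5 2025 12:00 AM.
Jul 5 2025 12:00 AM + 16 h = Jul 5 2025 4:00 PM.
Jul 5 2025 4:00 PM + 16 h = Jul 6 2025 8:00 AM.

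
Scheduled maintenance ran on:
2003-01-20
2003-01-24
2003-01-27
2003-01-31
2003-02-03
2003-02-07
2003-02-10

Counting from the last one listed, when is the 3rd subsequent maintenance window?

2003-02-21

Every event lands on a Monday or Friday (gaps cycle 4, 3, 4, 3, 4, 3).
So the schedule is: every Monday and Friday.
Next Friday: 2003-02-14.
The following Monday is 2003-02-17.
The following Friday is 2003-02-21.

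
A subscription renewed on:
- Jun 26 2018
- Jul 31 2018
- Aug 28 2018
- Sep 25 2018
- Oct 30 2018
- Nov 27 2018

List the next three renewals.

Dec 25 2018, Jan 29 2019, Feb 26 2019

These are Tuesdays with 35, 28, 28, 35, 28-day gaps.
Each is the final Tuesday of its month — Jul 31 2018 is past the 28th, so '4th Tuesday' doesn't fit.
Last Tuesday of December 2018: Dec 25 2018.
January 2019 ends with Tuesday Jan 29 2019.
February 2019 ends with Tuesday Feb 26 2019.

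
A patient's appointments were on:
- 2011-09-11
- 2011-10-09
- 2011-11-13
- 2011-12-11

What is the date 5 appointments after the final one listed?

2012-05-13

All dates are Sundays, 28, 35, 28 days apart.
Specifically, the 2nd Sunday of each month.
2nd Sunday of January 2012: 2012-01-08.
February 2012 — 2nd Sunday is 2012-02-12.
2nd Sunday of March 2012: 2012-03-11.
April 2012 — 2nd Sunday is 2012-04-08.
2nd Sunday of May 2012: 2012-05-13.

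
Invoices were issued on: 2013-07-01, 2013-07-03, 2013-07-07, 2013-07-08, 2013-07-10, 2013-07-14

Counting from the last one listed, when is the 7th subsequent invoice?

Every event lands on a Monday or Wednesday or Sunday (gaps cycle 2, 4, 1, 2, 4).
So the schedule is: every Monday, Wednesday and Sunday.
Next Monday: 2013-07-15.
Next Wednesday: 2013-07-17.
Next Sunday: 2013-07-21.
The following Monday is 2013-07-22.
Next Wednesday: 2013-07-24.
The following Sunday is 2013-07-28.
Next Monday: 2013-07-29.

2013-07-29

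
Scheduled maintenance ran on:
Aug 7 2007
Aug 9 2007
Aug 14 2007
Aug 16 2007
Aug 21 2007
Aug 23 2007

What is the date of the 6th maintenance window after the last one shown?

Sep 13 2007

The gap pattern 2, 5, 2, 5, 2 repeats every 2 events.
These are the Tuesdays and Thursdays of each week.
Next Tuesday: Aug 28 2007.
The following Thursday is Aug 30 2007.
The following Tuesday is Sep 4 2007.
Next Thursday: Sep 6 2007.
The following Tuesday is Sep 11 2007.
The following Thursday is Sep 13 2007.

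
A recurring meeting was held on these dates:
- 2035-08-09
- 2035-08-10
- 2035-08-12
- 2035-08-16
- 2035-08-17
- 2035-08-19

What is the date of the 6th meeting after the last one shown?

Every event lands on a Thursday or Friday or Sunday (gaps cycle 1, 2, 4, 1, 2).
So the schedule is: every Thursday, Friday and Sunday.
The following Thursday is 2035-08-23.
The following Friday is 2035-08-24.
The following Sunday is 2035-08-26.
The following Thursday is 2035-08-30.
Next Friday: 2035-08-31.
The following Sunday is 2035-09-02.

2035-09-02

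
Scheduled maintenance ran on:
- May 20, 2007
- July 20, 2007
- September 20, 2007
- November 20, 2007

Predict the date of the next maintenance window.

Each date is the 20th; the gaps (61, 62, 61) track the month lengths.
The rule is the 20th of every 2 months.
January 2008: January 20, 2008.

January 20, 2008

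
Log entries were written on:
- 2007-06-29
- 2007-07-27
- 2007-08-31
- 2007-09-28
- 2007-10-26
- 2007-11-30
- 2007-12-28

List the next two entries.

These are Fridays with 28, 35, 28, 28, 35, 28-day gaps.
Each is the final Friday of its month — 2007-06-29 is past the 28th, so '4th Friday' doesn't fit.
Last Friday of January 2008: 2008-01-25.
February 2008 ends with Friday 2008-02-29.

2008-01-25, 2008-02-29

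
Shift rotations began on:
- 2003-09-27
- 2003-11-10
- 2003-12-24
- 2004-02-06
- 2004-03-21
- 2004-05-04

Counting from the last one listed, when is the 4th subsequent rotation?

Gaps between consecutive events: 44, 44, 44, 44, 44 days — a constant 44-day interval.
2004-05-04 + 44 days = 2004-06-17.
2004-06-17 + 44 days = 2004-07-31.
2004-07-31 + 44 days = 2004-09-13.
2004-09-13 + 44 days = 2004-10-27.

2004-10-27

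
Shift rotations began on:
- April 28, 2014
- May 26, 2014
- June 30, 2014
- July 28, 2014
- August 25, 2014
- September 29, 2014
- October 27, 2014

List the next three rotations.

November 24, 2014; December 29, 2014; January 26, 2015

All Mondays; the gaps (28, 35, 28, 28, 35, 28) vary with month length.
This is the last Monday of each month.
November 2014 ends with Monday November 24, 2014.
Last Monday of December 2014: December 29, 2014.
January 2015 ends with Monday January 26, 2015.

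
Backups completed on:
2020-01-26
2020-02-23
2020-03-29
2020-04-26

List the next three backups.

2020-05-31, 2020-06-28, 2020-07-26

Every date is a Sunday; gaps 28, 35, 28 days.
Each is the last Sunday of its month (at least one falls on the 29th or later, ruling out '4th Sunday').
May 2020 ends with Sunday 2020-05-31.
Last Sunday of June 2020: 2020-06-28.
July 2020 ends with Sunday 2020-07-26.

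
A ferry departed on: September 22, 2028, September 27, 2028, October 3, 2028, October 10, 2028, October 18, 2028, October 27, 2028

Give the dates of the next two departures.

November 6, 2028; November 17, 2028

Intervals are 5, 6, 7, 8, 9 days — an arithmetic progression with common difference 1.
Next gap: 10 days. October 27, 2028 + 10 days = November 6, 2028.
Next gap: 11 days. November 6, 2028 + 11 days = November 17, 2028.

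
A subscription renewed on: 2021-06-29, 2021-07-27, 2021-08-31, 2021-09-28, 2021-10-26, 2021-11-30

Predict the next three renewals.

These are Tuesdays with 28, 35, 28, 28, 35-day gaps.
Each is the final Tuesday of its month — 2021-06-29 is past the 28th, so '4th Tuesday' doesn't fit.
Last Tuesday of December 2021: 2021-12-28.
January 2022 ends with Tuesday 2022-01-25.
Last Tuesday of February 2022: 2022-02-22.

2021-12-28, 2022-01-25, 2022-02-22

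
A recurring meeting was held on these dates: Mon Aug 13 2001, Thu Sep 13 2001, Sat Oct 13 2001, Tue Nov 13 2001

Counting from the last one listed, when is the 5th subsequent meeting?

Gaps: 31, 30, 31 days — not constant. Every event is on the 13th of the month.
Pattern: the 13th of each month.
Next: December 2001 → Thu Dec 13 2001.
January 2002: Sun Jan 13 2002.
Next: February 2002 → Wed Feb 13 2002.
March 2002: Wed Mar 13 2002.
Next: April 2002 → Sat Apr 13 2002.

Sat Apr 13 2002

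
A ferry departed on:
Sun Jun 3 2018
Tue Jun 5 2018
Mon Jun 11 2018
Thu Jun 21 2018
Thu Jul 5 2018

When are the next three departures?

Mon Jul 23 2018, Tue Aug 14 2018, Sun Sep 9 2018

Gaps: 2, 6, 10, 14 days — each gap is 4 larger than the previous one.
Next gap: 18 days. Thu Jul 5 2018 + 18 days = Mon Jul 23 2018.
Next gap: 22 days. Mon Jul 23 2018 + 22 days = Tue Aug 14 2018.
Next gap: 26 days. Tue Aug 14 2018 + 26 days = Sun Sep 9 2018.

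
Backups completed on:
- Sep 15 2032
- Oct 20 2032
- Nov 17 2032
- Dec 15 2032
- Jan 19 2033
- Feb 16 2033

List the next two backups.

Mar 16 2033, Apr 20 2033

All dates are Wednesdays, 35, 28, 28, 35, 28 days apart.
Specifically, the 3rd Wednesday of each month.
3rd Wednesday of March 2033: Mar 16 2033.
3rd Wednesday of April 2033: Apr 20 2033.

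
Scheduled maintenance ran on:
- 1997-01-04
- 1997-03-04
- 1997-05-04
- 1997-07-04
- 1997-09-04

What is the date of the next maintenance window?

The day-of-month is always 4 (59, 61, 61, 62 days between events).
So this recurs on the 4th of every 2 months.
November 1997: 1997-11-04.

1997-11-04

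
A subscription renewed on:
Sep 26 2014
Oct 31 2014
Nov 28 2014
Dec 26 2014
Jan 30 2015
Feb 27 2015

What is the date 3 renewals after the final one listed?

May 29 2015

All Fridays; the gaps (35, 28, 28, 35, 28) vary with month length.
This is the last Friday of each month.
March 2015 ends with Friday Mar 27 2015.
Last Friday of April 2015: Apr 24 2015.
May 2015 ends with Friday May 29 2015.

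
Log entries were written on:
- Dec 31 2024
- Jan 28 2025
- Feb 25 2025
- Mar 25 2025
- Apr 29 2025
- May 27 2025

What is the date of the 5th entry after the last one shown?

Every date is a Tuesday; gaps 28, 28, 28, 35, 28 days.
Each is the last Tuesday of its month (at least one falls on the 29th or later, ruling out '4th Tuesday').
Last Tuesday of June 2025: Jun 24 2025.
Last Tuesday of July 2025: Jul 29 2025.
August 2025 ends with Tuesday Aug 26 2025.
September 2025 ends with Tuesday Sep 30 2025.
October 2025 ends with Tuesday Oct 28 2025.

Oct 28 2025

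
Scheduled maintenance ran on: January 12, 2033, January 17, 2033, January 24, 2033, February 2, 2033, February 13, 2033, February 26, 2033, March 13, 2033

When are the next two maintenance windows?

March 30, 2033; April 18, 2033

The spacing grows by 2 each time: 5, 7, 9, 11, 13, 15 days.
Next gap: 17 days. March 13, 2033 + 17 days = March 30, 2033.
Next gap: 19 days. March 30, 2033 + 19 days = April 18, 2033.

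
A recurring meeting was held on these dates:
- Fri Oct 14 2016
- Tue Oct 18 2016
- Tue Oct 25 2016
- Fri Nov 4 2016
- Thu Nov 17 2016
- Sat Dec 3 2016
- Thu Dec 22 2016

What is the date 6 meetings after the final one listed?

Intervals are 4, 7, 10, 13, 16, 19 days — an arithmetic progression with common difference 3.
Next gap: 22 days. Thu Dec 22 2016 + 22 days = Fri Jan 13 2017.
Next gap: 25 days. Fri Jan 13 2017 + 25 days = Tue Feb 7 2017.
Next gap: 28 days. Tue Feb 7 2017 + 28 days = Tue Mar 7 2017.
Next gap: 31 days. Tue Mar 7 2017 + 31 days = Fri Apr 7 2017.
Next gap: 34 days. Fri Apr 7 2017 + 34 days = Thu May 11 2017.
Next gap: 37 days. Thu May 11 2017 + 37 days = Sat Jun 17 2017.

Sat Jun 17 2017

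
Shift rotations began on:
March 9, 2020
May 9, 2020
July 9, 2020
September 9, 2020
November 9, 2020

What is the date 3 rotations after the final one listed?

Each date is the 9th; the gaps (61, 61, 62, 61) track the month lengths.
The rule is the 9th of every 2 months.
Next: January 2021 → January 9, 2021.
March 2021: March 9, 2021.
May 2021: May 9, 2021.

May 9, 2021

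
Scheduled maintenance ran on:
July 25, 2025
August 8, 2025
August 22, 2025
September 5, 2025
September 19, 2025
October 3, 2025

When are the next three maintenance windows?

October 17, 2025; October 31, 2025; November 14, 2025

Every event comes 14 days after the last (14, 14, 14, 14, 14).
October 3, 2025 + 14 days = October 17, 2025.
October 17, 2025 + 14 days = October 31, 2025.
October 31, 2025 + 14 days = November 14, 2025.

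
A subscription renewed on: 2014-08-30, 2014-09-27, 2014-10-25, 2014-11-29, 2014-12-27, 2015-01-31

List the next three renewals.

Every date is a Saturday; gaps 28, 28, 35, 28, 35 days.
Each is the last Saturday of its month (at least one falls on the 29th or later, ruling out '4th Saturday').
Last Saturday of February 2015: 2015-02-28.
March 2015 ends with Saturday 2015-03-28.
April 2015 ends with Saturday 2015-04-25.

2015-02-28, 2015-03-28, 2015-04-25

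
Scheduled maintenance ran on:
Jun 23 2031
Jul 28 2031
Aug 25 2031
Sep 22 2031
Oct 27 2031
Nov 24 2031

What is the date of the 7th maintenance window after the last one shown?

All dates are Mondays, 35, 28, 28, 35, 28 days apart.
Specifically, the 4th Monday of each month.
December 2031 — 4th Monday is Dec 22 2031.
4th Monday of January 2032: Jan 26 2032.
4th Monday of February 2032: Feb 23 2032.
March 2032 — 4th Monday is Mar 22 2032.
April 2032 — 4th Monday is Apr 26 2032.
May 2032 — 4th Monday is May 24 2032.
June 2032 — 4th Monday is Jun 28 2032.

Jun 28 2032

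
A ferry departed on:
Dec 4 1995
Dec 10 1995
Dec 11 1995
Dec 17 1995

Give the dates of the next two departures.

Every event lands on a Monday or Sunday (gaps cycle 6, 1, 6).
So the schedule is: every Monday and Sunday.
The following Monday is Dec 18 1995.
The following Sunday is Dec 24 1995.

Dec 18 1995, Dec 24 1995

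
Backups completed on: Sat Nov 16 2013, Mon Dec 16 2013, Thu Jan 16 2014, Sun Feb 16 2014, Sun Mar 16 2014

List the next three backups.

The day-of-month is always 16 (30, 31, 31, 28 days between events).
So this recurs on the 16th of each month.
April 2014: Wed Apr 16 2014.
Next: May 2014 → Fri May 16 2014.
June 2014: Mon Jun 16 2014.

Wed Apr 16 2014, Fri May 16 2014, Mon Jun 16 2014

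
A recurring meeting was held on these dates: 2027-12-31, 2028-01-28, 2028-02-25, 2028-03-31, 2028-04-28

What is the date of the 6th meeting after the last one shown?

Every date is a Friday; gaps 28, 28, 35, 28 days.
Each is the last Friday of its month (at least one falls on the 29th or later, ruling out '4th Friday').
Last Friday of May 2028: 2028-05-26.
Last Friday of June 2028: 2028-06-30.
July 2028 ends with Friday 2028-07-28.
Last Friday of August 2028: 2028-08-25.
Last Friday of September 2028: 2028-09-29.
Last Friday of October 2028: 2028-10-27.

2028-10-27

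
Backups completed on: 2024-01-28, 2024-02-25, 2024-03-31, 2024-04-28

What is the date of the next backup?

2024-05-26

These are Sundays with 28, 35, 28-day gaps.
Each is the final Sunday of its month — 2024-03-31 is past the 28th, so '4th Sunday' doesn't fit.
May 2024 ends with Sunday 2024-05-26.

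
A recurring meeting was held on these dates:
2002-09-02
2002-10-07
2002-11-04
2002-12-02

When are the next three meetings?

These are Mondays at 28- or 35-day spacing (35, 28, 28).
The pattern: 1st Monday of the month.
1st Monday of January 2003: 2003-01-06.
1st Monday of February 2003: 2003-02-03.
March 2003 — 1st Monday is 2003-03-03.

2003-01-06, 2003-02-03, 2003-03-03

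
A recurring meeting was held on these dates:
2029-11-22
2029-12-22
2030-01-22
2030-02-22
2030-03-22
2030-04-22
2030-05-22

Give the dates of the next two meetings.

2030-06-22, 2030-07-22

Gaps: 30, 31, 31, 28, 31, 30 days — not constant. Every event is on the 22nd of the month.
Pattern: the 22nd of each month.
Next: June 2030 → 2030-06-22.
Next: July 2030 → 2030-07-22.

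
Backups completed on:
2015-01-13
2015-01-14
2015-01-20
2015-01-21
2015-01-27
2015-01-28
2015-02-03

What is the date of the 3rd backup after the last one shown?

The gap pattern 1, 6, 1, 6, 1, 6 repeats every 2 events.
These are the Tuesdays and Wednesdays of each week.
The following Wednesday is 2015-02-04.
The following Tuesday is 2015-02-10.
Next Wednesday: 2015-02-11.

2015-02-11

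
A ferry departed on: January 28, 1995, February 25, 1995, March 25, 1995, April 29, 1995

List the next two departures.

These are Saturdays with 28, 28, 35-day gaps.
Each is the final Saturday of its month — April 29, 1995 is past the 28th, so '4th Saturday' doesn't fit.
May 1995 ends with Saturday May 27, 1995.
Last Saturday of June 1995: June 24, 1995.

May 27, 1995; June 24, 1995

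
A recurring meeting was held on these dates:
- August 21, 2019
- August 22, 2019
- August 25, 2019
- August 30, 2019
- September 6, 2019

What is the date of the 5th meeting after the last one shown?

November 10, 2019

Intervals are 1, 3, 5, 7 days — an arithmetic progression with common difference 2.
Next gap: 9 days. September 6, 2019 + 9 days = September 15, 2019.
Next gap: 11 days. September 15, 2019 + 11 days = September 26, 2019.
Next gap: 13 days. September 26, 2019 + 13 days = October 9, 2019.
Next gap: 15 days. October 9, 2019 + 15 days = October 24, 2019.
Next gap: 17 days. October 24, 2019 + 17 days = November 10, 2019.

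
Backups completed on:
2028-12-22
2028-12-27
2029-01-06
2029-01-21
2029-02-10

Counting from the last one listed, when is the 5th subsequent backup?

The spacing grows by 5 each time: 5, 10, 15, 20 days.
Next gap: 25 days. 2029-02-10 + 25 days = 2029-03-07.
Next gap: 30 days. 2029-03-07 + 30 days = 2029-04-06.
Next gap: 35 days. 2029-04-06 + 35 days = 2029-05-11.
Next gap: 40 days. 2029-05-11 + 40 days = 2029-06-20.
Next gap: 45 days. 2029-06-20 + 45 days = 2029-08-04.

2029-08-04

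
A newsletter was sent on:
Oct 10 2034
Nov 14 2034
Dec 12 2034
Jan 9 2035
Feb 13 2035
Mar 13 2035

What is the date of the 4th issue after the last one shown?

Gaps: 35, 28, 28, 35, 28 days — a mix of 28 and 35. Every date is a Tuesday.
Each is the 2nd Tuesday of its month.
2nd Tuesday of April 2035: Apr 10 2035.
May 2035 — 2nd Tuesday is May 8 2035.
2nd Tuesday of June 2035: Jun 12 2035.
July 2035 — 2nd Tuesday is Jul 10 2035.

Jul 10 2035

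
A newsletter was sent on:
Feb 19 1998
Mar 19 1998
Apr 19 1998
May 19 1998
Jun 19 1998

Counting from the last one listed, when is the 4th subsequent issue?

Each date is the 19th; the gaps (28, 31, 30, 31) track the month lengths.
The rule is the 19th of each month.
July 1998: Jul 19 1998.
Next: August 1998 → Aug 19 1998.
Next: September 1998 → Sep 19 1998.
October 1998: Oct 19 1998.

Oct 19 1998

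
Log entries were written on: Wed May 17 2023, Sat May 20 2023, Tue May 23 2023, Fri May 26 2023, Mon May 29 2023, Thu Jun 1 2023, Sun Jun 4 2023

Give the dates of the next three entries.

Wed Jun 7 2023, Sat Jun 10 2023, Tue Jun 13 2023

Every event comes 3 days after the last (3, 3, 3, 3, 3, 3).
Sun Jun 4 2023 + 3 days = Wed Jun 7 2023.
Wed Jun 7 2023 + 3 days = Sat Jun 10 2023.
Sat Jun 10 2023 + 3 days = Tue Jun 13 2023.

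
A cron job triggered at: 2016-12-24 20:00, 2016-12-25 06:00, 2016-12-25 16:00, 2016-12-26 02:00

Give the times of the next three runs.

2016-12-26 12:00, 2016-12-26 22:00, 2016-12-27 08:00

Spacing: 10, 10, 10 h — constant 10 h.
2016-12-26 02:00 + 10 h = 2016-12-26 12:00.
2016-12-26 12:00 + 10 h = 2016-12-26 22:00.
2016-12-26 22:00 + 10 h = 2016-12-27 08:00.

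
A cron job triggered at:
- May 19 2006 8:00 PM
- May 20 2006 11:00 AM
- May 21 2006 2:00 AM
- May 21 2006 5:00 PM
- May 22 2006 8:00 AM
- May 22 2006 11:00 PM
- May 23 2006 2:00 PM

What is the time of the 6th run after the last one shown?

The interval is a steady 15 hours (15, 15, 15, 15, 15, 15).
May 23 2006 2:00 PM + 15 h = May 24 2006 5:00 AM.
May 24 2006 5:00 AM + 15 h = May 24 2006 8:00 PM.
May 24 2006 8:00 PM + 15 h = May 25 2006 11:00 AM.
May 25 2006 11:00 AM + 15 h = May 26 2006 2:00 AM.
May 26 2006 2:00 AM + 15 h = May 26 2006 5:00 PM.
May 26 2006 5:00 PM + 15 h = May 27 2006 8:00 AM.

May 27 2006 8:00 AM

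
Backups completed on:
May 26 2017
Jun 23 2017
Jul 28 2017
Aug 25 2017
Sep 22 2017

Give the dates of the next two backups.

Oct 27 2017, Nov 24 2017

These are Fridays at 28- or 35-day spacing (28, 35, 28, 28).
The pattern: 4th Friday of the month.
4th Friday of October 2017: Oct 27 2017.
November 2017 — 4th Friday is Nov 24 2017.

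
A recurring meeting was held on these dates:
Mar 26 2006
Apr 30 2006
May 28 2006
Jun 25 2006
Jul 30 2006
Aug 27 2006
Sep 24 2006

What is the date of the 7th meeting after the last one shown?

These are Sundays with 35, 28, 28, 35, 28, 28-day gaps.
Each is the final Sunday of its month — Apr 30 2006 is past the 28th, so '4th Sunday' doesn't fit.
October 2006 ends with Sunday Oct 29 2006.
Last Sunday of November 2006: Nov 26 2006.
Last Sunday of December 2006: Dec 31 2006.
January 2007 ends with Sunday Jan 28 2007.
Last Sunday of February 2007: Feb 25 2007.
March 2007 ends with Sunday Mar 25 2007.
April 2007 ends with Sunday Apr 29 2007.

Apr 29 2007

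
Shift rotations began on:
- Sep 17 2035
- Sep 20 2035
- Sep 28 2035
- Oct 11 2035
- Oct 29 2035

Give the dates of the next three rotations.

Nov 21 2035, Dec 19 2035, Jan 21 2036

Gaps: 3, 8, 13, 18 days — each gap is 5 larger than the previous one.
Next gap: 23 days. Oct 29 2035 + 23 days = Nov 21 2035.
Next gap: 28 days. Nov 21 2035 + 28 days = Dec 19 2035.
Next gap: 33 days. Dec 19 2035 + 33 days = Jan 21 2036.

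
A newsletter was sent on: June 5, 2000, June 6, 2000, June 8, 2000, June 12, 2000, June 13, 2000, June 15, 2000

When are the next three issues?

Gaps: 1, 2, 4, 1, 2 days — not constant, but cyclic with period 3.
The events fall on every Monday, Tuesday and Thursday.
Next Monday: June 19, 2000.
The following Tuesday is June 20, 2000.
The following Thursday is June 22, 2000.

June 19, 2000; June 20, 2000; June 22, 2000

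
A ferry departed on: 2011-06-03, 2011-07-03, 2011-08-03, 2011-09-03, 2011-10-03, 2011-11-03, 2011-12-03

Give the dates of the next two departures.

The day-of-month is always 3 (30, 31, 31, 30, 31, 30 days between events).
So this recurs on the 3rd of each month.
January 2012: 2012-01-03.
February 2012: 2012-02-03.

2012-01-03, 2012-02-03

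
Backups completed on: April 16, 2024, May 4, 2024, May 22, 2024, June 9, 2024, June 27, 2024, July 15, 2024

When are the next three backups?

The spacing is 18, 18, 18, 18, 18 days — always 18 days.
July 15, 2024 + 18 days = August 2, 2024.
August 2, 2024 + 18 days = August 20, 2024.
August 20, 2024 + 18 days = September 7, 2024.

August 2, 2024; August 20, 2024; September 7, 2024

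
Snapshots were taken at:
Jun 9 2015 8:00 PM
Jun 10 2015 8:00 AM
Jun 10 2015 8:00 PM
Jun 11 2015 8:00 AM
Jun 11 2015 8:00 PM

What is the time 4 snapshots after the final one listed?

Gaps: 12, 12, 12, 12 hours — each event is 12 hours after the previous one.
Jun 11 2015 8:00 PM + 12 h = Jun 12 2015 8:00 AM.
Jun 12 2015 8:00 AM + 12 h = Jun 12 2015 8:00 PM.
Jun 12 2015 8:00 PM + 12 h = Jun 13 2015 8:00 AM.
Jun 13 2015 8:00 AM + 12 h = Jun 13 2015 8:00 PM.

Jun 13 2015 8:00 PM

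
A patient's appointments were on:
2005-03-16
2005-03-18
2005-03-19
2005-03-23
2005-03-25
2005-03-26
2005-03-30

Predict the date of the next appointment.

Every event lands on a Wednesday or Friday or Saturday (gaps cycle 2, 1, 4, 2, 1, 4).
So the schedule is: every Wednesday, Friday and Saturday.
The following Friday is 2005-04-01.

2005-04-01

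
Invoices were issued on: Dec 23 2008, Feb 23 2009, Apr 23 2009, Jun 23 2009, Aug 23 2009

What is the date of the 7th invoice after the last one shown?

Oct 23 2010

Each date is the 23rd; the gaps (62, 59, 61, 61) track the month lengths.
The rule is the 23rd of every 2 months.
October 2009: Oct 23 2009.
December 2009: Dec 23 2009.
February 2010: Feb 23 2010.
April 2010: Apr 23 2010.
June 2010: Jun 23 2010.
August 2010: Aug 23 2010.
Next: October 2010 → Oct 23 2010.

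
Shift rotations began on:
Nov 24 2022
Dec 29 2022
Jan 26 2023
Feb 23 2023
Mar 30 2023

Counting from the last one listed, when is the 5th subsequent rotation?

Aug 31 2023

Every date is a Thursday; gaps 35, 28, 28, 35 days.
Each is the last Thursday of its month (at least one falls on the 29th or later, ruling out '4th Thursday').
Last Thursday of April 2023: Apr 27 2023.
Last Thursday of May 2023: May 25 2023.
Last Thursday of June 2023: Jun 29 2023.
July 2023 ends with Thursday Jul 27 2023.
Last Thursday of August 2023: Aug 31 2023.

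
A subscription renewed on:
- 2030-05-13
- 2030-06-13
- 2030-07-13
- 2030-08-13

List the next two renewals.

2030-09-13, 2030-10-13

The day-of-month is always 13 (31, 30, 31 days between events).
So this recurs on the 13th of each month.
Next: September 2030 → 2030-09-13.
Next: October 2030 → 2030-10-13.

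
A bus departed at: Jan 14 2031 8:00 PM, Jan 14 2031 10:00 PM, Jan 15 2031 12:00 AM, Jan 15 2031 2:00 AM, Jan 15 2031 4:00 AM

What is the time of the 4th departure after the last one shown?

Jan 15 2031 12:00 PM

Gaps: 2, 2, 2, 2 hours — each event is 2 hours after the previous one.
Jan 15 2031 4:00 AM + 2 h = Jan 15 2031 6:00 AM.
Jan 15 2031 6:00 AM + 2 h = Jan 15 2031 8:00 AM.
Jan 15 2031 8:00 AM + 2 h = Jan 15 2031 10:00 AM.
Jan 15 2031 10:00 AM + 2 h = Jan 15 2031 12:00 PM.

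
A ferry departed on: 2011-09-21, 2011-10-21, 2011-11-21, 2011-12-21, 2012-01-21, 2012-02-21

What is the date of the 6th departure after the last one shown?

Gaps: 30, 31, 30, 31, 31 days — not constant. Every event is on the 21st of the month.
Pattern: the 21st of each month.
Next: March 2012 → 2012-03-21.
April 2012: 2012-04-21.
May 2012: 2012-05-21.
Next: June 2012 → 2012-06-21.
Next: July 2012 → 2012-07-21.
August 2012: 2012-08-21.

2012-08-21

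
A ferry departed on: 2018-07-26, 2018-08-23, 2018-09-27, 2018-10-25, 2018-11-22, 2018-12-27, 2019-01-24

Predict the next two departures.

2019-02-28, 2019-03-28

Gaps: 28, 35, 28, 28, 35, 28 days — a mix of 28 and 35. Every date is a Thursday.
Each is the 4th Thursday of its month.
February 2019 — 4th Thursday is 2019-02-28.
4th Thursday of March 2019: 2019-03-28.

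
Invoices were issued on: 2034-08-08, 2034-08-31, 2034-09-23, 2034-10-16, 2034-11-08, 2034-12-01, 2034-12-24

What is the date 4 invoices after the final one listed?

2035-03-26

Gaps between consecutive events: 23, 23, 23, 23, 23, 23 days — a constant 23-day interval.
2034-12-24 + 23 days = 2035-01-16.
2035-01-16 + 23 days = 2035-02-08.
2035-02-08 + 23 days = 2035-03-03.
2035-03-03 + 23 days = 2035-03-26.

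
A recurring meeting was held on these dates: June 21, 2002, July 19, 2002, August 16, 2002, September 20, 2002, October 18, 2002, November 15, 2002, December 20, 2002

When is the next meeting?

These are Fridays at 28- or 35-day spacing (28, 28, 35, 28, 28, 35).
The pattern: 3rd Friday of the month.
3rd Friday of January 2003: January 17, 2003.

January 17, 2003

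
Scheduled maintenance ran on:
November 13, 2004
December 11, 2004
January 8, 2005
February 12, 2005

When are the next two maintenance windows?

March 12, 2005; April 9, 2005

All dates are Saturdays, 28, 28, 35 days apart.
Specifically, the 2nd Saturday of each month.
March 2005 — 2nd Saturday is March 12, 2005.
April 2005 — 2nd Saturday is April 9, 2005.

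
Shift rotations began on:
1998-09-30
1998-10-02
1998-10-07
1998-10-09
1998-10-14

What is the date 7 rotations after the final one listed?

1998-11-06

Gaps: 2, 5, 2, 5 days — not constant, but cyclic with period 2.
The events fall on every Wednesday and Friday.
Next Friday: 1998-10-16.
The following Wednesday is 1998-10-21.
Next Friday: 1998-10-23.
Next Wednesday: 1998-10-28.
The following Friday is 1998-10-30.
The following Wednesday is 1998-11-04.
The following Friday is 1998-11-06.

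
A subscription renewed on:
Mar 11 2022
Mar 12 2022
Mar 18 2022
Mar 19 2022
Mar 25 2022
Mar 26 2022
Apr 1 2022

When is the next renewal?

Every event lands on a Friday or Saturday (gaps cycle 1, 6, 1, 6, 1, 6).
So the schedule is: every Friday and Saturday.
The following Saturday is Apr 2 2022.

Apr 2 2022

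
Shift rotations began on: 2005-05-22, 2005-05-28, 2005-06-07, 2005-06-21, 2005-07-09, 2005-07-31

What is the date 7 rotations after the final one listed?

2006-04-23

Gaps: 6, 10, 14, 18, 22 days — each gap is 4 larger than the previous one.
Next gap: 26 days. 2005-07-31 + 26 days = 2005-08-26.
Next gap: 30 days. 2005-08-26 + 30 days = 2005-09-25.
Next gap: 34 days. 2005-09-25 + 34 days = 2005-10-29.
Next gap: 38 days. 2005-10-29 + 38 days = 2005-12-06.
Next gap: 42 days. 2005-12-06 + 42 days = 2006-01-17.
Next gap: 46 days. 2006-01-17 + 46 days = 2006-03-04.
Next gap: 50 days. 2006-03-04 + 50 days = 2006-04-23.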